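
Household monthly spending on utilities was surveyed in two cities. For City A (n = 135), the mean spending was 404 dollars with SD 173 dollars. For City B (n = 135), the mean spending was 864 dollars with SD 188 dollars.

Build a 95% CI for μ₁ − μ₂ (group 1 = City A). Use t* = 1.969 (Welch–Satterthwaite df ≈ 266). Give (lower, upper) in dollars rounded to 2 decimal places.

(-503.30, -416.70)

Per-group SEs: s₁/√n₁ = 173/√135 = 14.8895, s₂/√n₂ = 188/√135 = 16.1805.
Unpooled SE of the difference: √(221.69721025 + 261.80858025) = 21.9888.
Margin of error = t* · SE = 1.969 × 21.9888 = 43.2959.
x̄₁ − x̄₂ = 404 − 864 = -460.0000.
CI: -460.0000 ± 43.2959 = (-503.30, -416.70).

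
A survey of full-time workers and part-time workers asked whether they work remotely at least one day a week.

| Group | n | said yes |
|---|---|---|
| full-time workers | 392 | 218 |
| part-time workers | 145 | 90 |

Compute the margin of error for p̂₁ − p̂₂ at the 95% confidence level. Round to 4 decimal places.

Sample proportions: 218/392 = 0.5561, 90/145 = 0.6207.
Each SE is √(p̂(1−p̂)/n): √(0.5561·0.4439/392) = 0.02509 and √(0.6207·0.3793/145) = 0.04029.
SE(p̂₁ − p̂₂) = √(SE₁² + SE₂²) = √(0.0006295081 + 0.0016232841) = 0.04746, since the two samples are independent.
At 95% confidence z* = 1.960; margin = 1.960 × 0.04746 = 0.09302.

0.0930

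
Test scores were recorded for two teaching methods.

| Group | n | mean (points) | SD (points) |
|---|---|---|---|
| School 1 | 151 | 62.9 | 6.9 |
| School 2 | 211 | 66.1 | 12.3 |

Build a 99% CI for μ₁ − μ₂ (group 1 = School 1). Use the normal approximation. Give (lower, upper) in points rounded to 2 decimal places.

SE₁ = s₁/√n₁ = 6.9/√151 = 0.5615; SE₂ = 12.3/√211 = 0.8468.
Independent samples, unequal variances: SE_diff = √(SE₁² + SE₂²) = √(0.31528225 + 0.71707024) = 1.0160.
z* = 2.576, so margin of error = 2.576 × 1.0160 = 2.6172.
Difference in means = 62.9 − 66.1 = -3.2000.
-3.2000 ± 2.6172 → (-5.82, -0.58).

(-5.82, -0.58)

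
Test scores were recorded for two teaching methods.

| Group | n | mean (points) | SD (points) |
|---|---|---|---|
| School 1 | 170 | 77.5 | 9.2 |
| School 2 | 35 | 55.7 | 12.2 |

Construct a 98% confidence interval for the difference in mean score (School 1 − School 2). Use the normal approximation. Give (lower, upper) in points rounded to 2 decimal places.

SE₁ = s₁/√n₁ = 9.2/√170 = 0.7056; SE₂ = 12.2/√35 = 2.0622.
Independent samples, unequal variances: SE_diff = √(SE₁² + SE₂²) = √(0.49787136 + 4.25266884) = 2.1796.
z* = 2.326, so margin of error = 2.326 × 2.1796 = 5.0697.
Difference in means = 77.5 − 55.7 = 21.8000.
21.8000 ± 5.0697 → (16.73, 26.87).

(16.73, 26.87)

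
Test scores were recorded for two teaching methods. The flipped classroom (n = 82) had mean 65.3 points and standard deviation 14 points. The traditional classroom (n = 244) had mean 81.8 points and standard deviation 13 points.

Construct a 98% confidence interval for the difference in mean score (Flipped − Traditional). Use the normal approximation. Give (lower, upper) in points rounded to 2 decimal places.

SE₁ = s₁/√n₁ = 14/√82 = 1.5460; SE₂ = 13/√244 = 0.8322.
Independent samples, unequal variances: SE_diff = √(SE₁² + SE₂²) = √(2.390116 + 0.69255684) = 1.7558.
z* = 2.326, so margin of error = 2.326 × 1.7558 = 4.0840.
Difference in means = 65.3 − 81.8 = -16.5000.
-16.5000 ± 4.0840 → (-20.58, -12.42).

(-20.58, -12.42)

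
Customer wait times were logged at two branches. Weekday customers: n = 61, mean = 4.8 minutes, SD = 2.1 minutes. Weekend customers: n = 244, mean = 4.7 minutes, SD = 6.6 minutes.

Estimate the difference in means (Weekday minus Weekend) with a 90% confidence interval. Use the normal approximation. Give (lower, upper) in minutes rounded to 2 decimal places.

(-0.72, 0.92)

Per-group SEs: s₁/√n₁ = 2.1/√61 = 0.2689, s₂/√n₂ = 6.6/√244 = 0.4225.
Unpooled SE of the difference: √(0.07230721 + 0.17850625) = 0.5008.
Margin of error = z* · SE = 1.645 × 0.5008 = 0.8238.
x̄₁ − x̄₂ = 4.8 − 4.7 = 0.1000.
CI: 0.1000 ± 0.8238 = (-0.72, 0.92).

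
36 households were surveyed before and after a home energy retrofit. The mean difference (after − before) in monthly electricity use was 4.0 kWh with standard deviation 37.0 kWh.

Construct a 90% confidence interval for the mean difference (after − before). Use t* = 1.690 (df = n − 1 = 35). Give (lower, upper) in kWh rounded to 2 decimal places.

This is a matched-pairs design, so SE = s_d/√n = 37.0/√36 = 6.1667.
Margin = 1.690 × 6.1667 = 10.4217; the interval is 4.0 ± 10.4217 = (-6.42, 14.42).

(-6.42, 14.42)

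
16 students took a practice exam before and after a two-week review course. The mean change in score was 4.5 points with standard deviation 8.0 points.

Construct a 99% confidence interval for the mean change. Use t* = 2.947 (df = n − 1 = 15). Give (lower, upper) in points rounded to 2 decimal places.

Paired design: SE = s_d/√n = 8.0/√16 = 2.0000.
t* = 2.947; margin of error = 2.947 × 2.0000 = 5.8940.
4.5 ± 5.8940 → (-1.39, 10.39).

(-1.39, 10.39)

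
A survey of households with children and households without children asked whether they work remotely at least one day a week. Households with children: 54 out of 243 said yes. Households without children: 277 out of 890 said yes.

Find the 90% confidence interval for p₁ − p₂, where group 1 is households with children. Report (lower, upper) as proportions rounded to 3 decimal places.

First, p̂₁ = 54/243 = 0.2222; p̂₂ = 277/890 = 0.3112.
The two standard errors are √(0.2222×0.7778/243) = 0.02667 and √(0.3112×0.6888/890) = 0.01552.
Because the samples are independent, SE_diff = √(0.02667² + 0.01552²) = 0.03086.
Using z* = 1.645 for 90%, ME = 1.645 × 0.03086 = 0.05076.
p̂₁ − p̂₂ = -0.0890; interval -0.0890 ± 0.05076 gives (-0.140, -0.038).

(-0.140, -0.038)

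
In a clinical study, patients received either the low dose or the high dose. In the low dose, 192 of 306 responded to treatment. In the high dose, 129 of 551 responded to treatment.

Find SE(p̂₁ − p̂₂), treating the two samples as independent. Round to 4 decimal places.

0.0330

First, p̂₁ = 192/306 = 0.6275; p̂₂ = 129/551 = 0.2341.
The two standard errors are √(0.6275×0.3725/306) = 0.02764 and √(0.2341×0.7659/551) = 0.01804.
Because the samples are independent, SE_diff = √(0.02764² + 0.01804²) = 0.03301.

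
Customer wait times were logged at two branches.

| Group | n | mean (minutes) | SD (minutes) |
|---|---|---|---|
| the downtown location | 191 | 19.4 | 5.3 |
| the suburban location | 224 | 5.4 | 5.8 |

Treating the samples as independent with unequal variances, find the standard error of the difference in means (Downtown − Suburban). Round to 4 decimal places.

0.5452

SE₁ = s₁/√n₁ = 5.3/√191 = 0.3835; SE₂ = 5.8/√224 = 0.3875.
Independent samples, unequal variances: SE_diff = √(SE₁² + SE₂²) = √(0.14707225 + 0.15015625) = 0.5452.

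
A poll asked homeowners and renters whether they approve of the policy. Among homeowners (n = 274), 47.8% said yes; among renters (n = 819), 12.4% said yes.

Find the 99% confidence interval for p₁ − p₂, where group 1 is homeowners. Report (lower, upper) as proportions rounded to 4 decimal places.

(0.2708, 0.4372)

SE₁ = √(p̂₁(1−p̂₁)/n₁) = √(0.4780·0.5220/274) = 0.03018; SE₂ = √(0.1240·0.8760/819) = 0.01152.
Independent samples: SE of the difference = √(SE₁² + SE₂²) = √(0.0009108324 + 0.0001327104) = 0.03230.
z* for 99% confidence is 2.576, so the margin of error is 2.576 × 0.03230 = 0.08320.
Point estimate p̂₁ − p̂₂ = 0.4780 − 0.1240 = 0.3540.
0.3540 ± 0.08320 → (0.2708, 0.4372).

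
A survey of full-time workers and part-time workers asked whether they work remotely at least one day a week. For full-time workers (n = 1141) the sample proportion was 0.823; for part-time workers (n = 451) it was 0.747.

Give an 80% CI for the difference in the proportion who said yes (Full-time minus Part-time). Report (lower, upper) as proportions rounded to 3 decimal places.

(0.046, 0.106)

SE₁ = √(p̂₁(1−p̂₁)/n₁) = √(0.8230·0.1770/1141) = 0.01130; SE₂ = √(0.7470·0.2530/451) = 0.02047.
Independent samples: SE of the difference = √(SE₁² + SE₂²) = √(0.00012769 + 0.0004190209) = 0.02338.
z* for 80% confidence is 1.282, so the margin of error is 1.282 × 0.02338 = 0.02997.
Point estimate p̂₁ − p̂₂ = 0.8230 − 0.7470 = 0.0760.
0.0760 ± 0.02997 → (0.046, 0.106).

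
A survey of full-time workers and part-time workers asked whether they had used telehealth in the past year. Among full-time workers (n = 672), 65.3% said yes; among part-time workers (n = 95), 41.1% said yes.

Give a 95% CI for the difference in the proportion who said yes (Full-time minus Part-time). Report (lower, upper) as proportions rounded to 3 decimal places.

Each SE is √(p̂(1−p̂)/n): √(0.6530·0.3470/672) = 0.01836 and √(0.4110·0.5890/95) = 0.05048.
SE(p̂₁ − p̂₂) = √(SE₁² + SE₂²) = √(0.0003370896 + 0.0025482304) = 0.05372, since the two samples are independent.
At 95% confidence z* = 1.960; margin = 1.960 × 0.05372 = 0.10529.
The difference is 0.6530 − 0.4110 = 0.2420, so the interval is 0.2420 ± 0.10529 = (0.137, 0.347).

(0.137, 0.347)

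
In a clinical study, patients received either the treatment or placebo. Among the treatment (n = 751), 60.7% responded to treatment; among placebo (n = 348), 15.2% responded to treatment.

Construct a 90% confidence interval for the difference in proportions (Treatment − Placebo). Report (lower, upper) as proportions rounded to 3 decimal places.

The two standard errors are √(0.6070×0.3930/751) = 0.01782 and √(0.1520×0.8480/348) = 0.01925.
Because the samples are independent, SE_diff = √(0.01782² + 0.01925²) = 0.02623.
Using z* = 1.645 for 90%, ME = 1.645 × 0.02623 = 0.04315.
p̂₁ − p̂₂ = 0.4550; interval 0.4550 ± 0.04315 gives (0.412, 0.498).

(0.412, 0.498)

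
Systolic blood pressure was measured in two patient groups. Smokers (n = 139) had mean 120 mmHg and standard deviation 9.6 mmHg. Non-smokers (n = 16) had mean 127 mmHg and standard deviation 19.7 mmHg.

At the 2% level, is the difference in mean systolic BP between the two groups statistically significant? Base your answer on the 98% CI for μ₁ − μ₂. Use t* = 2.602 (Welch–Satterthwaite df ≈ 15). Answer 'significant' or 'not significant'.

SE₁ = s₁/√n₁ = 9.6/√139 = 0.8143; SE₂ = 19.7/√16 = 4.9250.
Independent samples, unequal variances: SE_diff = √(SE₁² + SE₂²) = √(0.66308449 + 24.255625) = 4.9919.
t* = 2.602, so margin of error = 2.602 × 4.9919 = 12.9889.
Difference in means = 120 − 127 = -7.0000.
-7.0000 ± 12.9889 → (-19.9889, 5.9889).
The interval (-19.9889, 5.9889) contains 0, so the difference is not significant.

not significant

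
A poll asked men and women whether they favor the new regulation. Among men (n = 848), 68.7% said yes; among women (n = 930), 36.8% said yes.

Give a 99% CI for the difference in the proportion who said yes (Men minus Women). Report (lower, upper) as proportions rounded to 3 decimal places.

(0.261, 0.377)

Each SE is √(p̂(1−p̂)/n): √(0.6870·0.3130/848) = 0.01592 and √(0.3680·0.6320/930) = 0.01581.
SE(p̂₁ − p̂₂) = √(SE₁² + SE₂²) = √(0.0002534464 + 0.0002499561) = 0.02244, since the two samples are independent.
At 99% confidence z* = 2.576; margin = 2.576 × 0.02244 = 0.05781.
The difference is 0.6870 − 0.3680 = 0.3190, so the interval is 0.3190 ± 0.05781 = (0.261, 0.377).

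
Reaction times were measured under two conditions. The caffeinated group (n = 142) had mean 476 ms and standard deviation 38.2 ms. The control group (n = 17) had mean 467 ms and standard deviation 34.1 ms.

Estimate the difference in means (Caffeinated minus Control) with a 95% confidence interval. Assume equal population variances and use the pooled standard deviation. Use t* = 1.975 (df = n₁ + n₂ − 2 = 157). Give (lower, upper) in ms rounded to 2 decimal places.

(-10.16, 28.16)

s_p = √[((n₁−1)s₁² + (n₂−1)s₂²)/(n₁+n₂−2)] = √[(141·38.2² + 16·34.1²)/157] = 37.8025.
SE = 37.8025·√(1/142 + 1/17) = 9.7018.
With t* = 1.975, margin = 1.975 × 9.7018 = 19.1611.
x̄₁ − x̄₂ = 476 − 467 = 9.0000; interval 9.0000 ± 19.1611 = (-10.16, 28.16).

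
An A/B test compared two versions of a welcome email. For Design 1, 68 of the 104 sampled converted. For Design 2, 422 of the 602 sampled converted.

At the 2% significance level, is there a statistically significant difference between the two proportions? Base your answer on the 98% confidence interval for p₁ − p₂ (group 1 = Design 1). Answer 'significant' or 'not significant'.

not significant

Sample proportions: 68/104 = 0.6538, 422/602 = 0.7010.
Each SE is √(p̂(1−p̂)/n): √(0.6538·0.3462/104) = 0.04665 and √(0.7010·0.2990/602) = 0.01866.
SE(p̂₁ − p̂₂) = √(SE₁² + SE₂²) = √(0.0021762225 + 0.0003481956) = 0.05024, since the two samples are independent.
At 98% confidence z* = 2.326; margin = 2.326 × 0.05024 = 0.11686.
The difference is 0.6538 − 0.7010 = -0.0472, so the interval is -0.0472 ± 0.11686 = (-0.16406, 0.06966).
The interval (-0.16406, 0.06966) contains 0, so the difference is not significant.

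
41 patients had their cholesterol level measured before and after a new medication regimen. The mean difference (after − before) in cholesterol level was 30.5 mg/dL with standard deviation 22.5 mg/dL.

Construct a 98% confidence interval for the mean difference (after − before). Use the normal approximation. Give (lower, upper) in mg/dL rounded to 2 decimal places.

(22.33, 38.67)

This is a matched-pairs design, so SE = s_d/√n = 22.5/√41 = 3.5139.
Margin = 2.326 × 3.5139 = 8.1733; the interval is 30.5 ± 8.1733 = (22.33, 38.67).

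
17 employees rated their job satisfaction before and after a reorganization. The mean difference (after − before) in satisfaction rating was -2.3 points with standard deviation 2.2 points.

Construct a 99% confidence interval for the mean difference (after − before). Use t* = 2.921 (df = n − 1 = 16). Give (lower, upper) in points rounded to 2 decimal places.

(-3.86, -0.74)

Paired design: SE = s_d/√n = 2.2/√17 = 0.5336.
t* = 2.921; margin of error = 2.921 × 0.5336 = 1.5586.
-2.3 ± 1.5586 → (-3.86, -0.74).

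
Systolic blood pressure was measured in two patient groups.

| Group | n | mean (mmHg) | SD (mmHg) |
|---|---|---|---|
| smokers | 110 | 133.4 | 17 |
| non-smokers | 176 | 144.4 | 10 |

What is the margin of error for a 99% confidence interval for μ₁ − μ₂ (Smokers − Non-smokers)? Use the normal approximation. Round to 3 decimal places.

4.605

Standard errors of each mean: 17/√110 = 1.6209 and 10/√176 = 0.7538.
SE(x̄₁ − x̄₂) = √(1.6209² + 0.7538²) = 1.7876 for independent samples with unequal variances.
With z* = 2.576, the margin is 2.576 × 1.7876 = 4.6049.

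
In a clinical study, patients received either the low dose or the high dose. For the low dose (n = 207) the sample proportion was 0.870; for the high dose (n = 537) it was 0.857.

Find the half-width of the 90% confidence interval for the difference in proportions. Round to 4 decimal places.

SE₁ = √(p̂₁(1−p̂₁)/n₁) = √(0.8700·0.1300/207) = 0.02337; SE₂ = √(0.8570·0.1430/537) = 0.01511.
Independent samples: SE of the difference = √(SE₁² + SE₂²) = √(0.0005461569 + 0.0002283121) = 0.02783.
z* for 90% confidence is 1.645, so the margin of error is 1.645 × 0.02783 = 0.04578.

0.0458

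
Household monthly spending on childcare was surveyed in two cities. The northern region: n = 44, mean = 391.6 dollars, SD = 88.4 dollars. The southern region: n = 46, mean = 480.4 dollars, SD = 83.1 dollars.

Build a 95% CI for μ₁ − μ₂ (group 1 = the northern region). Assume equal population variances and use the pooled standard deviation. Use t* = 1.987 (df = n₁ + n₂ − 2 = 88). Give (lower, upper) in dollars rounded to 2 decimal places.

Pooled variance s_p² = [43·88.4² + 45·83.1²] / (44+46−2) = 7349.7560, so s_p = 85.7307.
SE_diff = s_p·√(1/n₁ + 1/n₂) = 85.7307·√(1/44 + 1/46) = 18.0781.
t* = 1.987; margin = 1.987 × 18.0781 = 35.9212.
Difference = 391.6 − 480.4 = -88.8000.
-88.8000 ± 35.9212 → (-124.72, -52.88).

(-124.72, -52.88)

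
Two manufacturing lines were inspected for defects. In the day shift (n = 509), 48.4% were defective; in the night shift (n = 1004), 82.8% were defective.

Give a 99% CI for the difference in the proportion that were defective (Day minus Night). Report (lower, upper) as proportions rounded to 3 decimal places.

(-0.409, -0.279)

SE₁ = √(p̂₁(1−p̂₁)/n₁) = √(0.4840·0.5160/509) = 0.02215; SE₂ = √(0.8280·0.1720/1004) = 0.01191.
Independent samples: SE of the difference = √(SE₁² + SE₂²) = √(0.0004906225 + 0.0001418481) = 0.02515.
z* for 99% confidence is 2.576, so the margin of error is 2.576 × 0.02515 = 0.06479.
Point estimate p̂₁ − p̂₂ = 0.4840 − 0.8280 = -0.3440.
-0.3440 ± 0.06479 → (-0.409, -0.279).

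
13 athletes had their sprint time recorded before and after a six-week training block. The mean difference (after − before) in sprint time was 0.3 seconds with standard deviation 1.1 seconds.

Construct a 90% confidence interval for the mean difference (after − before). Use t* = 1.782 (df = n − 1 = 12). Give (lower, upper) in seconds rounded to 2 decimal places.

This is a matched-pairs design, so SE = s_d/√n = 1.1/√13 = 0.3051.
Margin = 1.782 × 0.3051 = 0.5437; the interval is 0.3 ± 0.5437 = (-0.24, 0.84).

(-0.24, 0.84)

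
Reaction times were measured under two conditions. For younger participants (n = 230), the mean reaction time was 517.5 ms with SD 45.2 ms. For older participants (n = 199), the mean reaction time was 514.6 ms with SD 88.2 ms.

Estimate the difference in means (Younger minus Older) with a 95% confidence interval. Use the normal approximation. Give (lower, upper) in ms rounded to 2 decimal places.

Standard errors of each mean: 45.2/√230 = 2.9804 and 88.2/√199 = 6.2523.
SE(x̄₁ − x̄₂) = √(2.9804² + 6.2523²) = 6.9263 for independent samples with unequal variances.
With z* = 1.960, the margin is 1.960 × 6.9263 = 13.5755.
x̄₁ − x̄₂ = 517.5 − 514.6 = 2.9000; the interval is 2.9000 ± 13.5755 = (-10.68, 16.48).

(-10.68, 16.48)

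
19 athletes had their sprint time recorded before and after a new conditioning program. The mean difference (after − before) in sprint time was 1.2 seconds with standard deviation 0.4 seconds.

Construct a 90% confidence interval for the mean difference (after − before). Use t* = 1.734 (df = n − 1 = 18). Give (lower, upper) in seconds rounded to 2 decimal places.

Paired design: SE = s_d/√n = 0.4/√19 = 0.0918.
t* = 1.734; margin of error = 1.734 × 0.0918 = 0.1592.
1.2 ± 0.1592 → (1.04, 1.36).

(1.04, 1.36)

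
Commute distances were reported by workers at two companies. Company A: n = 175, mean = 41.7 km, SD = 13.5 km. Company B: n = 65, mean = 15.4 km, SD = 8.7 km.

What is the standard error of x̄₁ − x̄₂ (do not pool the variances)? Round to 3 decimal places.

Per-group SEs: s₁/√n₁ = 13.5/√175 = 1.0205, s₂/√n₂ = 8.7/√65 = 1.0791.
Unpooled SE of the difference: √(1.04142025 + 1.16445681) = 1.4852.

1.485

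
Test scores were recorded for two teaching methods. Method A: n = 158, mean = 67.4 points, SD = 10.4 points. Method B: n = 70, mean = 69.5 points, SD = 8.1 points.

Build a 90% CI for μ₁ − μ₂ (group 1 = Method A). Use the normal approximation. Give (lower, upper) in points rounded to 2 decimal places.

(-4.19, -0.01)

SE₁ = s₁/√n₁ = 10.4/√158 = 0.8274; SE₂ = 8.1/√70 = 0.9681.
Independent samples, unequal variances: SE_diff = √(SE₁² + SE₂²) = √(0.68459076 + 0.93721761) = 1.2735.
z* = 1.645, so margin of error = 1.645 × 1.2735 = 2.0949.
Difference in means = 67.4 − 69.5 = -2.1000.
-2.1000 ± 2.0949 → (-4.19, -0.01).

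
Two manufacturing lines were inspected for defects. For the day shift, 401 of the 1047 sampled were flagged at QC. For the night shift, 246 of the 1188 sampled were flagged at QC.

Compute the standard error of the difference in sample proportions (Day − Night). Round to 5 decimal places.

p̂₁ = 401/1047 = 0.3830 and p̂₂ = 246/1188 = 0.2071.
SE₁ = √(p̂₁(1−p̂₁)/n₁) = √(0.3830·0.6170/1047) = 0.01502; SE₂ = √(0.2071·0.7929/1188) = 0.01176.
Independent samples: SE of the difference = √(SE₁² + SE₂²) = √(0.0002256004 + 0.0001382976) = 0.01908.

0.01908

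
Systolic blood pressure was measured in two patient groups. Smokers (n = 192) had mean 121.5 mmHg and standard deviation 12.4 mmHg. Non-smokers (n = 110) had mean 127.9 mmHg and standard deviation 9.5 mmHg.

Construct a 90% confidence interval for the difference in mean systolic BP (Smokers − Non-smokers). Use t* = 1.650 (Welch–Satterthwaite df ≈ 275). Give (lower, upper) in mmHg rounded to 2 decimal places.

Standard errors of each mean: 12.4/√192 = 0.8949 and 9.5/√110 = 0.9058.
SE(x̄₁ − x̄₂) = √(0.8949² + 0.9058²) = 1.2733 for independent samples with unequal variances.
With t* = 1.650, the margin is 1.650 × 1.2733 = 2.1009.
x̄₁ − x̄₂ = 121.5 − 127.9 = -6.4000; the interval is -6.4000 ± 2.1009 = (-8.50, -4.30).

(-8.50, -4.30)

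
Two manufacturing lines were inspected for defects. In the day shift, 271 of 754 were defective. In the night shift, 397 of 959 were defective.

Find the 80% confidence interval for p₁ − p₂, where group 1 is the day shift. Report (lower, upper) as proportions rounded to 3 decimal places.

Sample proportions: 271/754 = 0.3594, 397/959 = 0.4140.
Each SE is √(p̂(1−p̂)/n): √(0.3594·0.6406/754) = 0.01747 and √(0.4140·0.5860/959) = 0.01591.
SE(p̂₁ − p̂₂) = √(SE₁² + SE₂²) = √(0.0003052009 + 0.0002531281) = 0.02363, since the two samples are independent.
At 80% confidence z* = 1.282; margin = 1.282 × 0.02363 = 0.03029.
The difference is 0.3594 − 0.4140 = -0.0546, so the interval is -0.0546 ± 0.03029 = (-0.085, -0.024).

(-0.085, -0.024)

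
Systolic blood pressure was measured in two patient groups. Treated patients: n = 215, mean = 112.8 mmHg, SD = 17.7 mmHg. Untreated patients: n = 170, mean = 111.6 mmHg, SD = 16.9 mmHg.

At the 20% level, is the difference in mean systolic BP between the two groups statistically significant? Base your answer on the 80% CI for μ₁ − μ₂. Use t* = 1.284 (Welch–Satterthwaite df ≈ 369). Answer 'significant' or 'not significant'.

SE₁ = s₁/√n₁ = 17.7/√215 = 1.2071; SE₂ = 16.9/√170 = 1.2962.
Independent samples, unequal variances: SE_diff = √(SE₁² + SE₂²) = √(1.45709041 + 1.68013444) = 1.7712.
t* = 1.284, so margin of error = 1.284 × 1.7712 = 2.2742.
Difference in means = 112.8 − 111.6 = 1.2000.
1.2000 ± 2.2742 → (-1.0742, 3.4742).
The interval (-1.0742, 3.4742) contains 0, so the difference is not significant.

not significant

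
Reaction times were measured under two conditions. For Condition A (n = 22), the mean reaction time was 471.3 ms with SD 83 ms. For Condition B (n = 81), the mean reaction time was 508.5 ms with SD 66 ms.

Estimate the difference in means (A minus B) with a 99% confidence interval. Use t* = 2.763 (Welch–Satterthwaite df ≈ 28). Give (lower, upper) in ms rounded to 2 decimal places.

Standard errors of each mean: 83/√22 = 17.6957 and 66/√81 = 7.3333.
SE(x̄₁ − x̄₂) = √(17.6957² + 7.3333²) = 19.1550 for independent samples with unequal variances.
With t* = 2.763, the margin is 2.763 × 19.1550 = 52.9253.
x̄₁ − x̄₂ = 471.3 − 508.5 = -37.2000; the interval is -37.2000 ± 52.9253 = (-90.13, 15.73).

(-90.13, 15.73)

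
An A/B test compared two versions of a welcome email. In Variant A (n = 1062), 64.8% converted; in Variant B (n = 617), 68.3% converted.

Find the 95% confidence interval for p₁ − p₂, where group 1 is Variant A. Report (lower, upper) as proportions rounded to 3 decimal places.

Each SE is √(p̂(1−p̂)/n): √(0.6480·0.3520/1062) = 0.01466 and √(0.6830·0.3170/617) = 0.01873.
SE(p̂₁ − p̂₂) = √(SE₁² + SE₂²) = √(0.0002149156 + 0.0003508129) = 0.02379, since the two samples are independent.
At 95% confidence z* = 1.960; margin = 1.960 × 0.02379 = 0.04663.
The difference is 0.6480 − 0.6830 = -0.0350, so the interval is -0.0350 ± 0.04663 = (-0.082, 0.012).

(-0.082, 0.012)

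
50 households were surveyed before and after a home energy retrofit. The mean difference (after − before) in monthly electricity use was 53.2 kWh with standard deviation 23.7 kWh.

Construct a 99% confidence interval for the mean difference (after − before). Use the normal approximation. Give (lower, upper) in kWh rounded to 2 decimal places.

(44.57, 61.83)

Paired design: SE = s_d/√n = 23.7/√50 = 3.3517.
z* = 2.576; margin of error = 2.576 × 3.3517 = 8.6340.
53.2 ± 8.6340 → (44.57, 61.83).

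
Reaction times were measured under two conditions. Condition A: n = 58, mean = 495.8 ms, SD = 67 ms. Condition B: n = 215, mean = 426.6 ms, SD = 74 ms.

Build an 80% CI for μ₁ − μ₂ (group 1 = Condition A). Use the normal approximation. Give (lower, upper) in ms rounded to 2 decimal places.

(56.20, 82.20)

SE₁ = s₁/√n₁ = 67/√58 = 8.7975; SE₂ = 74/√215 = 5.0468.
Independent samples, unequal variances: SE_diff = √(SE₁² + SE₂²) = √(77.39600625 + 25.47019024) = 10.1423.
z* = 1.282, so margin of error = 1.282 × 10.1423 = 13.0024.
Difference in means = 495.8 − 426.6 = 69.2000.
69.2000 ± 13.0024 → (56.20, 82.20).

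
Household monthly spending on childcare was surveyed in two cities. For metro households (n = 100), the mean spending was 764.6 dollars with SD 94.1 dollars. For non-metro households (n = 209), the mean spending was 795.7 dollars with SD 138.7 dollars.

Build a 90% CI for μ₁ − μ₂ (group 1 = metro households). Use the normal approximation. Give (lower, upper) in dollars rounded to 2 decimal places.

SE₁ = s₁/√n₁ = 94.1/√100 = 9.4100; SE₂ = 138.7/√209 = 9.5941.
Independent samples, unequal variances: SE_diff = √(SE₁² + SE₂²) = √(88.5481 + 92.04675481) = 13.4386.
z* = 1.645, so margin of error = 1.645 × 13.4386 = 22.1065.
Difference in means = 764.6 − 795.7 = -31.1000.
-31.1000 ± 22.1065 → (-53.21, -8.99).

(-53.21, -8.99)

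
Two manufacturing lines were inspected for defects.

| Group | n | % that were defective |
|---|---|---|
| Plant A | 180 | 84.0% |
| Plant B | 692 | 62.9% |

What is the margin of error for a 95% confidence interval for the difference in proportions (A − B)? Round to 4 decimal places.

0.0645

The two standard errors are √(0.8400×0.1600/180) = 0.02733 and √(0.6290×0.3710/692) = 0.01836.
Because the samples are independent, SE_diff = √(0.02733² + 0.01836²) = 0.03292.
Using z* = 1.960 for 95%, ME = 1.960 × 0.03292 = 0.06452.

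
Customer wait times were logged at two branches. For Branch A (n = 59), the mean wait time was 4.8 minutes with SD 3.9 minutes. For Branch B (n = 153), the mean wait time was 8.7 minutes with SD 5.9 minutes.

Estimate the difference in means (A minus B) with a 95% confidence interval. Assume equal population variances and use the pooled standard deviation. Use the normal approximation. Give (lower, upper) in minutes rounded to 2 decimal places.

(-5.53, -2.27)

s_p = √[((n₁−1)s₁² + (n₂−1)s₂²)/(n₁+n₂−2)] = √[(58·3.9² + 152·5.9²)/210] = 5.4219.
SE = 5.4219·√(1/59 + 1/153) = 0.8309.
With z* = 1.960, margin = 1.960 × 0.8309 = 1.6286.
x̄₁ − x̄₂ = 4.8 − 8.7 = -3.9000; interval -3.9000 ± 1.6286 = (-5.53, -2.27).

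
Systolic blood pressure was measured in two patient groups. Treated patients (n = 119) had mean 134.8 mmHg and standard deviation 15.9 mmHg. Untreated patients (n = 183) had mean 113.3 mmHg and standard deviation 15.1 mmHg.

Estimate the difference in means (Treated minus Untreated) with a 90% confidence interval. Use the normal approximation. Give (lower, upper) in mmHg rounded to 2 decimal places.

(18.48, 24.52)

Standard errors of each mean: 15.9/√119 = 1.4576 and 15.1/√183 = 1.1162.
SE(x̄₁ − x̄₂) = √(1.4576² + 1.1162²) = 1.8359 for independent samples with unequal variances.
With z* = 1.645, the margin is 1.645 × 1.8359 = 3.0201.
x̄₁ − x̄₂ = 134.8 − 113.3 = 21.5000; the interval is 21.5000 ± 3.0201 = (18.48, 24.52).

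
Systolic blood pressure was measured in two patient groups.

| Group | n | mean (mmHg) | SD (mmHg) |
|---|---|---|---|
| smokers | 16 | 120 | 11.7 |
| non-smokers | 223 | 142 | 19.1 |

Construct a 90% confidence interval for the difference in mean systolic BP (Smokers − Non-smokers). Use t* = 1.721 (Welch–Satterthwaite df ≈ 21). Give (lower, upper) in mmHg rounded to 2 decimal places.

(-27.49, -16.51)

Per-group SEs: s₁/√n₁ = 11.7/√16 = 2.9250, s₂/√n₂ = 19.1/√223 = 1.2790.
Unpooled SE of the difference: √(8.555625 + 1.635841) = 3.1924.
Margin of error = t* · SE = 1.721 × 3.1924 = 5.4941.
x̄₁ − x̄₂ = 120 − 142 = -22.0000.
CI: -22.0000 ± 5.4941 = (-27.49, -16.51).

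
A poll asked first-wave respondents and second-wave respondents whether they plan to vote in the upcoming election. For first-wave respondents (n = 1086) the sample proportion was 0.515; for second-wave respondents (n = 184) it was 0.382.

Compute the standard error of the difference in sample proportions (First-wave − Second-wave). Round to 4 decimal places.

0.0389

SE₁ = √(p̂₁(1−p̂₁)/n₁) = √(0.5150·0.4850/1086) = 0.01517; SE₂ = √(0.3820·0.6180/184) = 0.03582.
Independent samples: SE of the difference = √(SE₁² + SE₂²) = √(0.0002301289 + 0.0012830724) = 0.03890.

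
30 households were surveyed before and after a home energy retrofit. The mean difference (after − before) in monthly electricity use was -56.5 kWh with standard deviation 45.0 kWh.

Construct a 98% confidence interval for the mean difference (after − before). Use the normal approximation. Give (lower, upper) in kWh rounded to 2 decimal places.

Paired design: SE = s_d/√n = 45.0/√30 = 8.2158.
z* = 2.326; margin of error = 2.326 × 8.2158 = 19.1100.
-56.5 ± 19.1100 → (-75.61, -37.39).

(-75.61, -37.39)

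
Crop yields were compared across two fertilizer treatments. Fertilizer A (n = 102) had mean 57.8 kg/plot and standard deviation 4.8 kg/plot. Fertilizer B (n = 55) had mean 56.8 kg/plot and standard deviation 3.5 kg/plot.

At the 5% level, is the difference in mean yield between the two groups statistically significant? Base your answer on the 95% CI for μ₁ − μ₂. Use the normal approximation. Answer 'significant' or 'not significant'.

Standard errors of each mean: 4.8/√102 = 0.4753 and 3.5/√55 = 0.4719.
SE(x̄₁ − x̄₂) = √(0.4753² + 0.4719²) = 0.6698 for independent samples with unequal variances.
With z* = 1.960, the margin is 1.960 × 0.6698 = 1.3128.
x̄₁ − x̄₂ = 57.8 − 56.8 = 1.0000; the interval is 1.0000 ± 1.3128 = (-0.3128, 2.3128).
The interval (-0.3128, 2.3128) contains 0, so the difference is not significant.

not significant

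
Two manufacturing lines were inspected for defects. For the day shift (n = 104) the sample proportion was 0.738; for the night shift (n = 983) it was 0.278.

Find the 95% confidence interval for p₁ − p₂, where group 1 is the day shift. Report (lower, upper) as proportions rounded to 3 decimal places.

The two standard errors are √(0.7380×0.2620/104) = 0.04312 and √(0.2780×0.7220/983) = 0.01429.
Because the samples are independent, SE_diff = √(0.04312² + 0.01429²) = 0.04543.
Using z* = 1.960 for 95%, ME = 1.960 × 0.04543 = 0.08904.
p̂₁ − p̂₂ = 0.4600; interval 0.4600 ± 0.08904 gives (0.371, 0.549).

(0.371, 0.549)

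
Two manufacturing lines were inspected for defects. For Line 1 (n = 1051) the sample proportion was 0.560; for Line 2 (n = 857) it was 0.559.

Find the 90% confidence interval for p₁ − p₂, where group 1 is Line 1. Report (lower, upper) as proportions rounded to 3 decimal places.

SE₁ = √(p̂₁(1−p̂₁)/n₁) = √(0.5600·0.4400/1051) = 0.01531; SE₂ = √(0.5590·0.4410/857) = 0.01696.
Independent samples: SE of the difference = √(SE₁² + SE₂²) = √(0.0002343961 + 0.0002876416) = 0.02285.
z* for 90% confidence is 1.645, so the margin of error is 1.645 × 0.02285 = 0.03759.
Point estimate p̂₁ − p̂₂ = 0.5600 − 0.5590 = 0.0010.
0.0010 ± 0.03759 → (-0.037, 0.039).

(-0.037, 0.039)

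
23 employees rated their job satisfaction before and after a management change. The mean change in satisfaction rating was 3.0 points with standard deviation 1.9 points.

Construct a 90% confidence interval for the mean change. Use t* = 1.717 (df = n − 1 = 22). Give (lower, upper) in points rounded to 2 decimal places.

This is a matched-pairs design, so SE = s_d/√n = 1.9/√23 = 0.3962.
Margin = 1.717 × 0.3962 = 0.6803; the interval is 3.0 ± 0.6803 = (2.32, 3.68).

(2.32, 3.68)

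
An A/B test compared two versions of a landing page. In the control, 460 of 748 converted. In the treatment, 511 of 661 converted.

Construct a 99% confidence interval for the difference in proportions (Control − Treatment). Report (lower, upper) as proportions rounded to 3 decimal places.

p̂₁ = 460/748 = 0.6150 and p̂₂ = 511/661 = 0.7731.
SE₁ = √(p̂₁(1−p̂₁)/n₁) = √(0.6150·0.3850/748) = 0.01779; SE₂ = √(0.7731·0.2269/661) = 0.01629.
Independent samples: SE of the difference = √(SE₁² + SE₂²) = √(0.0003164841 + 0.0002653641) = 0.02412.
z* for 99% confidence is 2.576, so the margin of error is 2.576 × 0.02412 = 0.06213.
Point estimate p̂₁ − p̂₂ = 0.6150 − 0.7731 = -0.1581.
-0.1581 ± 0.06213 → (-0.220, -0.096).

(-0.220, -0.096)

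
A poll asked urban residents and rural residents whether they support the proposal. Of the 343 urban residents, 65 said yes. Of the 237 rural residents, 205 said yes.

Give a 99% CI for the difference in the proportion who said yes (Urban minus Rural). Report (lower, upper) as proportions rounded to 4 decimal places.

Sample proportions: 65/343 = 0.1895, 205/237 = 0.8650.
Each SE is √(p̂(1−p̂)/n): √(0.1895·0.8105/343) = 0.02116 and √(0.8650·0.1350/237) = 0.02220.
SE(p̂₁ − p̂₂) = √(SE₁² + SE₂²) = √(0.0004477456 + 0.00049284) = 0.03067, since the two samples are independent.
At 99% confidence z* = 2.576; margin = 2.576 × 0.03067 = 0.07901.
The difference is 0.1895 − 0.8650 = -0.6755, so the interval is -0.6755 ± 0.07901 = (-0.7545, -0.5965).

(-0.7545, -0.5965)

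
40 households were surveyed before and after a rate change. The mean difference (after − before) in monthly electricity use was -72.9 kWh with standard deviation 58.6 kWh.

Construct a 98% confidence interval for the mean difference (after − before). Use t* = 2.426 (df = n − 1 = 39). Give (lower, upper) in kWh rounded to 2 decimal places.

Paired design: SE = s_d/√n = 58.6/√40 = 9.2655.
t* = 2.426; margin of error = 2.426 × 9.2655 = 22.4781.
-72.9 ± 22.4781 → (-95.38, -50.42).

(-95.38, -50.42)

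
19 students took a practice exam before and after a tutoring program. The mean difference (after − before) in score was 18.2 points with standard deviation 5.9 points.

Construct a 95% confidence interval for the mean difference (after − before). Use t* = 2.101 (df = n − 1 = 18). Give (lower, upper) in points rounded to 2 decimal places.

(15.36, 21.04)

Paired design: SE = s_d/√n = 5.9/√19 = 1.3536.
t* = 2.101; margin of error = 2.101 × 1.3536 = 2.8439.
18.2 ± 2.8439 → (15.36, 21.04).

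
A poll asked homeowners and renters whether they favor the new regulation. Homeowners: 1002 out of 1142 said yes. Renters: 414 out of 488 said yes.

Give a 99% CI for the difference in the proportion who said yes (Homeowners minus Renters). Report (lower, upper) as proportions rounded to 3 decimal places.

(-0.020, 0.078)

First, p̂₁ = 1002/1142 = 0.8774; p̂₂ = 414/488 = 0.8484.
The two standard errors are √(0.8774×0.1226/1142) = 0.00971 and √(0.8484×0.1516/488) = 0.01623.
Because the samples are independent, SE_diff = √(0.00971² + 0.01623²) = 0.01891.
Using z* = 2.576 for 99%, ME = 2.576 × 0.01891 = 0.04871.
p̂₁ − p̂₂ = 0.0290; interval 0.0290 ± 0.04871 gives (-0.020, 0.078).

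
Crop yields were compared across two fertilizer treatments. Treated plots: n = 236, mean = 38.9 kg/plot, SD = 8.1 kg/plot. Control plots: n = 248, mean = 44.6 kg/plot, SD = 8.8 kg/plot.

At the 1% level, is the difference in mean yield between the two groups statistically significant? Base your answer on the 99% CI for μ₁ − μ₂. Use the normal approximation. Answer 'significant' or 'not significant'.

SE₁ = s₁/√n₁ = 8.1/√236 = 0.5273; SE₂ = 8.8/√248 = 0.5588.
Independent samples, unequal variances: SE_diff = √(SE₁² + SE₂²) = √(0.27804529 + 0.31225744) = 0.7683.
z* = 2.576, so margin of error = 2.576 × 0.7683 = 1.9791.
Difference in means = 38.9 − 44.6 = -5.7000.
-5.7000 ± 1.9791 → (-7.6791, -3.7209).
The interval (-7.6791, -3.7209) does not contain 0, so the difference is significant.

significant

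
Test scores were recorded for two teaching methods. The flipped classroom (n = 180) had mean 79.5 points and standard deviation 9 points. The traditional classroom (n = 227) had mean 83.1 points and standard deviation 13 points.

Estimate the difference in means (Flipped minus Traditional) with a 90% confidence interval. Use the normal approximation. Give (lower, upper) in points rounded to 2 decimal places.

(-5.40, -1.80)

Standard errors of each mean: 9/√180 = 0.6708 and 13/√227 = 0.8628.
SE(x̄₁ − x̄₂) = √(0.6708² + 0.8628²) = 1.0929 for independent samples with unequal variances.
With z* = 1.645, the margin is 1.645 × 1.0929 = 1.7978.
x̄₁ − x̄₂ = 79.5 − 83.1 = -3.6000; the interval is -3.6000 ± 1.7978 = (-5.40, -1.80).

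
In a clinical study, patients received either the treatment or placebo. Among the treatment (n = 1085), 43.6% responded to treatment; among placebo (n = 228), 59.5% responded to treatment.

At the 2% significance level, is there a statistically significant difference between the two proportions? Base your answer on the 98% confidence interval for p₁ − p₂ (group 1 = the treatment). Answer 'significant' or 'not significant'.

significant

Each SE is √(p̂(1−p̂)/n): √(0.4360·0.5640/1085) = 0.01505 and √(0.5950·0.4050/228) = 0.03251.
SE(p̂₁ − p̂₂) = √(SE₁² + SE₂²) = √(0.0002265025 + 0.0010569001) = 0.03582, since the two samples are independent.
At 98% confidence z* = 2.326; margin = 2.326 × 0.03582 = 0.08332.
The difference is 0.4360 − 0.5950 = -0.1590, so the interval is -0.1590 ± 0.08332 = (-0.24232, -0.07568).
The interval (-0.24232, -0.07568) does not contain 0, so the difference is significant.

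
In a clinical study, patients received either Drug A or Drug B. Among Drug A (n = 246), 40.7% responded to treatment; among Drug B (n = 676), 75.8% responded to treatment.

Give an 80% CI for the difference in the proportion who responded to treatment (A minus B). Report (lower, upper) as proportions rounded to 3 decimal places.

The two standard errors are √(0.4070×0.5930/246) = 0.03132 and √(0.7580×0.2420/676) = 0.01647.
Because the samples are independent, SE_diff = √(0.03132² + 0.01647²) = 0.03539.
Using z* = 1.282 for 80%, ME = 1.282 × 0.03539 = 0.04537.
p̂₁ − p̂₂ = -0.3510; interval -0.3510 ± 0.04537 gives (-0.396, -0.306).

(-0.396, -0.306)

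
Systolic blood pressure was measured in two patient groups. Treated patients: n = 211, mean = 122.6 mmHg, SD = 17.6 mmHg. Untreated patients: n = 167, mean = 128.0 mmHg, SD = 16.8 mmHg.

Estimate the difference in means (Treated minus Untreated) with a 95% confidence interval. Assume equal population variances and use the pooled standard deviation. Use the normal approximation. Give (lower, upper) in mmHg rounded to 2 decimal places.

(-8.90, -1.90)

Pooled variance s_p² = [210·17.6² + 166·16.8²] / (211+167−2) = 297.6102, so s_p = 17.2514.
SE_diff = s_p·√(1/n₁ + 1/n₂) = 17.2514·√(1/211 + 1/167) = 1.7868.
z* = 1.960; margin = 1.960 × 1.7868 = 3.5021.
Difference = 122.6 − 128.0 = -5.4000.
-5.4000 ± 3.5021 → (-8.90, -1.90).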